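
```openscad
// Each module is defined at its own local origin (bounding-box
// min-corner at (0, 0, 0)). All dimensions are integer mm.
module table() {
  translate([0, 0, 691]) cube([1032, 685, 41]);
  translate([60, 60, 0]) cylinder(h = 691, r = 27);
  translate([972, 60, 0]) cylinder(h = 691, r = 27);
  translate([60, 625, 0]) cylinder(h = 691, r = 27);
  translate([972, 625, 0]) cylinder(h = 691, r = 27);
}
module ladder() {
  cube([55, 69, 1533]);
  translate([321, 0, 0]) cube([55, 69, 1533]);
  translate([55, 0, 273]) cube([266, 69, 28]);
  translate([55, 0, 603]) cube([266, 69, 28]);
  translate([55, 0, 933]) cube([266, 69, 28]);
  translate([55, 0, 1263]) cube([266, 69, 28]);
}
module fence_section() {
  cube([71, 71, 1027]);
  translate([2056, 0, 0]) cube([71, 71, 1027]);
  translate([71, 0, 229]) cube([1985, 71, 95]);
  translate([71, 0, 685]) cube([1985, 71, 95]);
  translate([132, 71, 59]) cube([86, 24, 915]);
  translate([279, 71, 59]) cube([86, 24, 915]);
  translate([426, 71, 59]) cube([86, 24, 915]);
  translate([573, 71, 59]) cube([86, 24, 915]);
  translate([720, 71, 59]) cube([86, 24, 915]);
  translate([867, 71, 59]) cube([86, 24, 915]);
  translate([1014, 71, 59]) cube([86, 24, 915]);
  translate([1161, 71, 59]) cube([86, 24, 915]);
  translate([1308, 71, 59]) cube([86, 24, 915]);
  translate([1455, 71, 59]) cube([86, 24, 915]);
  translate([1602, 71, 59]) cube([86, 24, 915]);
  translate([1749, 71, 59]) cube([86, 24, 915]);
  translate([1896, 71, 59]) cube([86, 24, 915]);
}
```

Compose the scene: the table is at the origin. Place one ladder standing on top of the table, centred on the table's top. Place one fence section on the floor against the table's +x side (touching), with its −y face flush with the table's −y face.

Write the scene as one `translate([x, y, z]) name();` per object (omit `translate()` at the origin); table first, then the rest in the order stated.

table();
translate([328, 308, 732]) ladder();
translate([1032, 0, 0]) fence_section();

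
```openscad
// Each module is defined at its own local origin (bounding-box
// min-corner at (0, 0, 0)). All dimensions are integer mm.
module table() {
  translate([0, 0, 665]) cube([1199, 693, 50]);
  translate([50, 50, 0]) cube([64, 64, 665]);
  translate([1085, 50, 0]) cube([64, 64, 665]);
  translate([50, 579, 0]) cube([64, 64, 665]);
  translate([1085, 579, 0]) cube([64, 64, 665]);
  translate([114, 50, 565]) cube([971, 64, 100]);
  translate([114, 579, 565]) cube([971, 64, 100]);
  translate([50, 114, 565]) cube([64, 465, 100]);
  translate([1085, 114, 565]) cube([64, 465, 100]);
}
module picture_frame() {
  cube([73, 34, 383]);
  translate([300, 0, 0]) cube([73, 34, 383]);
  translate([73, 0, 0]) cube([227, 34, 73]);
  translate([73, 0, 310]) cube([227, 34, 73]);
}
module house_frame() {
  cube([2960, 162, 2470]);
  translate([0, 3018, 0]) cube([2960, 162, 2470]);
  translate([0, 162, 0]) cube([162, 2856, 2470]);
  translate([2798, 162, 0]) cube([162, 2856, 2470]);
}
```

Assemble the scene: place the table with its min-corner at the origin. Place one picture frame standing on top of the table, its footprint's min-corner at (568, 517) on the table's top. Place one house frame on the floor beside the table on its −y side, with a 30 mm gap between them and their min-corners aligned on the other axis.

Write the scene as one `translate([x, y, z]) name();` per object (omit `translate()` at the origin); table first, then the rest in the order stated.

table();
translate([568, 517, 715]) picture_frame();
translate([0, -3210, 0]) house_frame();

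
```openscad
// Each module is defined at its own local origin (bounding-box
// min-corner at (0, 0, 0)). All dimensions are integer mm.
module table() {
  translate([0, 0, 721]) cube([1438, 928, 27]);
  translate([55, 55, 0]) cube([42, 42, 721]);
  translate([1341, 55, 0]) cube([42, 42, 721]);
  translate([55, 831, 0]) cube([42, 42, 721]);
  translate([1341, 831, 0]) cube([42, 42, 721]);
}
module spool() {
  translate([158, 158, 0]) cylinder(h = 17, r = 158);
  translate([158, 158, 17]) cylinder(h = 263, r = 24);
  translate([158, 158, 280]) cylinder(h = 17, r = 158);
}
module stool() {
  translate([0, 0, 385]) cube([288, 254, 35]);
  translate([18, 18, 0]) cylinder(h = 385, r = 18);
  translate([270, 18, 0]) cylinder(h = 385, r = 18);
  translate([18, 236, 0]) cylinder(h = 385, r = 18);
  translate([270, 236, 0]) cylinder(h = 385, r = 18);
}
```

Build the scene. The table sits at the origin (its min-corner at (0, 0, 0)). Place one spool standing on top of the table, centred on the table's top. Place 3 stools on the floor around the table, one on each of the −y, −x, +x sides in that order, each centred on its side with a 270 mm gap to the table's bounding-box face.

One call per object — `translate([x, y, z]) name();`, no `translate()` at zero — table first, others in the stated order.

table();
translate([561, 306, 748]) spool();
translate([575, -524, 0]) stool();
translate([-558, 337, 0]) stool();
translate([1708, 337, 0]) stool();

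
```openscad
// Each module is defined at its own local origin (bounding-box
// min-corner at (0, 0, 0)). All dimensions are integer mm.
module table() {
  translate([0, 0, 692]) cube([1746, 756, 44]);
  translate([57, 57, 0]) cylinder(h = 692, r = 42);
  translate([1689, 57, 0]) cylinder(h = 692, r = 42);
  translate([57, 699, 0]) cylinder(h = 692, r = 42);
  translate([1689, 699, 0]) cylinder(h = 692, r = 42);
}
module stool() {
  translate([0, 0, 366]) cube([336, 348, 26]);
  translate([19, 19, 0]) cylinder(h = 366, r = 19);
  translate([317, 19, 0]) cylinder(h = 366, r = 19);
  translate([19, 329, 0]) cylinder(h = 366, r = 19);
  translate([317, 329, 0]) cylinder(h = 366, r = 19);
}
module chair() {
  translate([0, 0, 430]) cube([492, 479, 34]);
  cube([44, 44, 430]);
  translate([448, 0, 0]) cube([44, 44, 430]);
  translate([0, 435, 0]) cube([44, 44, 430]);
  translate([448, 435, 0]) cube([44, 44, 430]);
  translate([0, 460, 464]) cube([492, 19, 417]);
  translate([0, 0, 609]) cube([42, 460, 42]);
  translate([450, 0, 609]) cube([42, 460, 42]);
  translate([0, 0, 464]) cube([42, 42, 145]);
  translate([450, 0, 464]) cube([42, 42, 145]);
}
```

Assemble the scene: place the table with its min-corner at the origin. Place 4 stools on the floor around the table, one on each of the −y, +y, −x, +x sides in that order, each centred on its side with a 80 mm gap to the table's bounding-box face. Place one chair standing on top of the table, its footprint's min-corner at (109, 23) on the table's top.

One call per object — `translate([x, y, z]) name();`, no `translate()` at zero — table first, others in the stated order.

table();
translate([705, -428, 0]) stool();
translate([705, 836, 0]) stool();
translate([-416, 204, 0]) stool();
translate([1826, 204, 0]) stool();
translate([109, 23, 736]) chair();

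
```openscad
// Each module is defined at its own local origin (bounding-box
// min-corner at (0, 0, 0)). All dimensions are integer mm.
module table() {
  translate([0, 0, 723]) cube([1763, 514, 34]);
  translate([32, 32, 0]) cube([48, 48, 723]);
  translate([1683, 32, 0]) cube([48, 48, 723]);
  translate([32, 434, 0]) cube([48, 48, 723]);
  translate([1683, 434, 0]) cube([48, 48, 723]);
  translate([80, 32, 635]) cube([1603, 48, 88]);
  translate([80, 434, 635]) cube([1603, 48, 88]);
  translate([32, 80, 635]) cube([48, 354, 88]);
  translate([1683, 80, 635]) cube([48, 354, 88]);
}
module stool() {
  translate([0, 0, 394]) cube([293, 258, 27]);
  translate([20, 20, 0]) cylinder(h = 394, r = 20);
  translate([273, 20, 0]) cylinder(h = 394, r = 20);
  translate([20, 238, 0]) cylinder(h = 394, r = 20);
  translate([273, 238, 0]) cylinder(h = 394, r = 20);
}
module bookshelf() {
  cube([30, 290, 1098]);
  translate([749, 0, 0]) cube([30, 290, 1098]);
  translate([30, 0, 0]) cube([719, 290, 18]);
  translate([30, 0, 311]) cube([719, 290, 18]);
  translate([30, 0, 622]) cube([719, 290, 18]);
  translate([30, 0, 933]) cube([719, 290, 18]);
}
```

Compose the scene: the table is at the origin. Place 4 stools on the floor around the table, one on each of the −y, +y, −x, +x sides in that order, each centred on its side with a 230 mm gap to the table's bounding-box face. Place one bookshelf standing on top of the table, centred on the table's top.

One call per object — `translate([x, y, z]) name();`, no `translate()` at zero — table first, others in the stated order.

table();
translate([735, -488, 0]) stool();
translate([735, 744, 0]) stool();
translate([-523, 128, 0]) stool();
translate([1993, 128, 0]) stool();
translate([492, 112, 757]) bookshelf();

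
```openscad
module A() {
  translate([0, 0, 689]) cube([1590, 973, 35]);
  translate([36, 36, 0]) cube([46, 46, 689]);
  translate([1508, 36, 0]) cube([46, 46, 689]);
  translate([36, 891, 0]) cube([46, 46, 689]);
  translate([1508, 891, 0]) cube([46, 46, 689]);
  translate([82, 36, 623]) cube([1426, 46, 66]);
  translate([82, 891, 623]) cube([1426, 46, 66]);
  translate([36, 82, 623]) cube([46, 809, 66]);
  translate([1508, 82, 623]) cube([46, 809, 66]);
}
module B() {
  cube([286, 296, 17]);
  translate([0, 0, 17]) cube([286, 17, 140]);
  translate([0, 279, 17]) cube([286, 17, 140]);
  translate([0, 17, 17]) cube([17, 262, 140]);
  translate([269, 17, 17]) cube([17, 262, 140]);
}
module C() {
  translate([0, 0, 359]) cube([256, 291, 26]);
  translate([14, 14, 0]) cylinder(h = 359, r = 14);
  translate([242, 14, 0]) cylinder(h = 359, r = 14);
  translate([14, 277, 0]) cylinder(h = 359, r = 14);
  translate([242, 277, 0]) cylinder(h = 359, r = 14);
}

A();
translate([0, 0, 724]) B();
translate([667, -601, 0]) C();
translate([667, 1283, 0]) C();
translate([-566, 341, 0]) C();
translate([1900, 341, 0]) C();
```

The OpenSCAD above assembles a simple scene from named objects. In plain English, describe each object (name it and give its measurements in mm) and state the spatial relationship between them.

A is a table with a 1590×973 mm rectangular top, 35 mm thick, top surface at z = 724 mm, supported by four 46×46 mm square legs, each inset 36 mm from the nearest pair of top edges, running from the floor. Four apron rails, 46 mm thick and 66 mm tall, run between adjacent legs with their top edges flush with the underside of the top and their outer faces flush with the legs' outer faces.

B is an open-topped rectangular box: outside dimensions 286×296×157 mm, with a uniform wall and base thickness of 17 mm. The base is a full 286×296 slab on the floor; four walls sit on top of the base. The front and back walls (the −y and +y sides) span the full width; the two side walls fit between them.

C is a four-legged stool. The seat is 256×291 mm, 26 mm thick, top at z = 385 mm. It stands on four round legs, each 28 mm in diameter, from z = 0 to the seat underside, each leg's axis is inset half a diameter from the nearest pair of seat edges (so the leg's bounding box is flush with the corner).

The open box is on top of the table. Four stools sit around the table at the −y, +y, −x, +x sides.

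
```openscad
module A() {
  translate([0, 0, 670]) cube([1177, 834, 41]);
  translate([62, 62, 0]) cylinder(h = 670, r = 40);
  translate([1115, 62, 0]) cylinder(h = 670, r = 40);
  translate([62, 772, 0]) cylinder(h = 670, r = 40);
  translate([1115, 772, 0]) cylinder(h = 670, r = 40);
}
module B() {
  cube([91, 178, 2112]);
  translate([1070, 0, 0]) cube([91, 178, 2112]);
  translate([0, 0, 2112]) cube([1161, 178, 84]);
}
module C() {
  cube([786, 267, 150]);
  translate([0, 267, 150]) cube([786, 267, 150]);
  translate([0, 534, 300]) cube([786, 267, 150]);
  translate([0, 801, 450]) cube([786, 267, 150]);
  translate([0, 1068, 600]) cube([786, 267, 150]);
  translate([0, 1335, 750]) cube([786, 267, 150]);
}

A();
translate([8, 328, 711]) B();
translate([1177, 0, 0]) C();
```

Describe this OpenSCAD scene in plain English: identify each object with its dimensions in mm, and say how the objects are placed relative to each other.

A is a table: top 1177 mm (x) × 834 mm (y), 41 mm thick, upper face at z = 711 mm, on four round legs of 80 mm diameter, each leg's bounding box inset 22 mm from the nearest pair of top edges, running from z = 0 to the bottom of the top.

B is a door frame. The clear opening is 979 mm wide and 2112 mm high. Two 91 mm wide jambs, 178 mm deep, stand either side of the opening from the floor to the top of the opening. A 84 mm thick head sits across the top of both jambs, spanning the full outside width of the frame.

C is a run of 6 identical solid stair steps. Each tread is 786×267 mm and each step block is 150 mm high. Step 1 rests on the floor; step k is offset from step 1 by (k−1)×267 mm in y and (k−1)×150 mm in z.

The door frame is on top of the table, centred. The staircase is against the table's +x side, with their −y faces flush.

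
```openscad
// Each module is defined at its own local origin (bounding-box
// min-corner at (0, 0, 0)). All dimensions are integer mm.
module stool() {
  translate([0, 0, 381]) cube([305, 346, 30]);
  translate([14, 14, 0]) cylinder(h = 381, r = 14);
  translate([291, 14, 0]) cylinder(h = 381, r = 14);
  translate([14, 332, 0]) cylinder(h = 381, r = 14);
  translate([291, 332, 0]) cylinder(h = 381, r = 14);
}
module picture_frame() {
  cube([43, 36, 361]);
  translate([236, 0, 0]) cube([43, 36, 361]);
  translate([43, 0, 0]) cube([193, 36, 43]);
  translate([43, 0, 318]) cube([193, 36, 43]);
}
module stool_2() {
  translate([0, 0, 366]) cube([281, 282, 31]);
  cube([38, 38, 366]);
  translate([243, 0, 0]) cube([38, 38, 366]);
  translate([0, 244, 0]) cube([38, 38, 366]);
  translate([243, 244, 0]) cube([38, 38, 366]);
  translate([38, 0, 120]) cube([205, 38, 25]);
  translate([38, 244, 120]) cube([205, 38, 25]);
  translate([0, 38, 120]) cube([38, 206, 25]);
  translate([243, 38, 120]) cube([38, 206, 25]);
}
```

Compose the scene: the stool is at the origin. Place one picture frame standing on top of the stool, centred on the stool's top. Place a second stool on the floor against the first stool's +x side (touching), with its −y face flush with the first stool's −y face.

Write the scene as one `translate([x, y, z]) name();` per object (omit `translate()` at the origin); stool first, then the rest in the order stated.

stool();
translate([13, 155, 411]) picture_frame();
translate([305, 0, 0]) stool_2();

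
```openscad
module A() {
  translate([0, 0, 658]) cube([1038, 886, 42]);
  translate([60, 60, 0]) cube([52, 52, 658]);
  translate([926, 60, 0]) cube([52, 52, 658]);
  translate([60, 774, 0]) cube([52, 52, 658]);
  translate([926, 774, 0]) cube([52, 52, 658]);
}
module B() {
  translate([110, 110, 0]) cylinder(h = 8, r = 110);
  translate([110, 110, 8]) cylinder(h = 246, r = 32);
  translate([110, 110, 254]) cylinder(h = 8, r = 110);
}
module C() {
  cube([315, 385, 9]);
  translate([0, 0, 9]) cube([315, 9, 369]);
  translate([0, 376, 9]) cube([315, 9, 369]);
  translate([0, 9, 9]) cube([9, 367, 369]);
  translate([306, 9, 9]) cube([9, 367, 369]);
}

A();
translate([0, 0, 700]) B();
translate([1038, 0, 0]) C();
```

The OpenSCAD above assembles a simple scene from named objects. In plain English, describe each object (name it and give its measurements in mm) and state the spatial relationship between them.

A is a table: top 1038 mm (x) × 886 mm (y), 42 mm thick, upper face at z = 700 mm, on four 52×52 mm square legs, each inset 60 mm from the nearest pair of top edges, running from z = 0 to the bottom of the top.

B is a spool: two coaxial disc flanges of radius 110 mm and thickness 8 mm, joined by a core cylinder of radius 32 mm and height 246 mm. The lower flange rests on z = 0 and the three cylinders share a vertical axis.

C is an open-topped rectangular box: outside dimensions 315×385×378 mm, with a uniform wall and base thickness of 9 mm. The base is a full 315×385 slab on the floor; four walls sit on top of the base. The front and back walls (the −y and +y sides) span the full width; the two side walls fit between them.

The spool is on top of the table. The open box is against the table's +x side, with their −y faces flush.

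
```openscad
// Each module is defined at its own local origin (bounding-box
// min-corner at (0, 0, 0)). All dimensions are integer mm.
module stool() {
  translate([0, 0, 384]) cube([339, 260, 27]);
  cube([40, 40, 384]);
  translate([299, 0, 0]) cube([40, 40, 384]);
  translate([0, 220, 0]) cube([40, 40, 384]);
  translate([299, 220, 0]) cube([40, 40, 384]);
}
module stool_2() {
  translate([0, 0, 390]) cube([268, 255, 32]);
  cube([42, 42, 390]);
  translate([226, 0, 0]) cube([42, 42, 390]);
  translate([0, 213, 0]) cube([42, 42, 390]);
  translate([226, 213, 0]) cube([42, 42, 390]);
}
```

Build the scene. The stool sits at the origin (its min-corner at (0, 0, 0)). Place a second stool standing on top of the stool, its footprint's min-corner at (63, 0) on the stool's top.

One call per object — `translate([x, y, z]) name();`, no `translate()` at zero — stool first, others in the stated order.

stool();
translate([63, 0, 411]) stool_2();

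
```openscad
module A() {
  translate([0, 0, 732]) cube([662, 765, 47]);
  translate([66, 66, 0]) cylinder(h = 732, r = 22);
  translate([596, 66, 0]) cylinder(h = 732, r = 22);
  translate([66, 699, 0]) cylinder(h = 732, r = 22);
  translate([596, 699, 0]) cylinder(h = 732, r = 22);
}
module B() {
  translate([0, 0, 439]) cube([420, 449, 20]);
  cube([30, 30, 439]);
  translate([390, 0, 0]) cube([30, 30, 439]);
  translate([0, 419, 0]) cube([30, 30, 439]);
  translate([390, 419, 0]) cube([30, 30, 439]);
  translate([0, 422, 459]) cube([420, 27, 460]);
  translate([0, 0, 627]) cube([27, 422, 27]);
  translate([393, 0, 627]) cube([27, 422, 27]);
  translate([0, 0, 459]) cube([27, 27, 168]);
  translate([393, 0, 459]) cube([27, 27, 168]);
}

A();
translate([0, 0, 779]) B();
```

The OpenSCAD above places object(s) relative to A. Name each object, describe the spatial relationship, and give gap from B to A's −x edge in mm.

The chair's min-x is at 0; the table's min-x is 0; gap = 0 mm.

A is a table. B is a chair. The chair is on top of the table. The gap from the chair to the table's −x edge is 0 mm.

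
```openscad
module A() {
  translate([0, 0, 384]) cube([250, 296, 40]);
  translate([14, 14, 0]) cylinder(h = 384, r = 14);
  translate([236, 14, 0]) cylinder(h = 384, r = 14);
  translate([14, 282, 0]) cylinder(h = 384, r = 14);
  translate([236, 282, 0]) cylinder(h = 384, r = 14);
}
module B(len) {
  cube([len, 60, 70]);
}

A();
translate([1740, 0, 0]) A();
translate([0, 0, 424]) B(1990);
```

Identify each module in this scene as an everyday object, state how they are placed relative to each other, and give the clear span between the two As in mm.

A is a stool. B is a beam. A beam spans the tops of two stools. The clear span between the two stools is 1490 mm.

Second stool starts at x = 1740; first ends at x = 250; clear span = 1740 − 250 = 1490 mm.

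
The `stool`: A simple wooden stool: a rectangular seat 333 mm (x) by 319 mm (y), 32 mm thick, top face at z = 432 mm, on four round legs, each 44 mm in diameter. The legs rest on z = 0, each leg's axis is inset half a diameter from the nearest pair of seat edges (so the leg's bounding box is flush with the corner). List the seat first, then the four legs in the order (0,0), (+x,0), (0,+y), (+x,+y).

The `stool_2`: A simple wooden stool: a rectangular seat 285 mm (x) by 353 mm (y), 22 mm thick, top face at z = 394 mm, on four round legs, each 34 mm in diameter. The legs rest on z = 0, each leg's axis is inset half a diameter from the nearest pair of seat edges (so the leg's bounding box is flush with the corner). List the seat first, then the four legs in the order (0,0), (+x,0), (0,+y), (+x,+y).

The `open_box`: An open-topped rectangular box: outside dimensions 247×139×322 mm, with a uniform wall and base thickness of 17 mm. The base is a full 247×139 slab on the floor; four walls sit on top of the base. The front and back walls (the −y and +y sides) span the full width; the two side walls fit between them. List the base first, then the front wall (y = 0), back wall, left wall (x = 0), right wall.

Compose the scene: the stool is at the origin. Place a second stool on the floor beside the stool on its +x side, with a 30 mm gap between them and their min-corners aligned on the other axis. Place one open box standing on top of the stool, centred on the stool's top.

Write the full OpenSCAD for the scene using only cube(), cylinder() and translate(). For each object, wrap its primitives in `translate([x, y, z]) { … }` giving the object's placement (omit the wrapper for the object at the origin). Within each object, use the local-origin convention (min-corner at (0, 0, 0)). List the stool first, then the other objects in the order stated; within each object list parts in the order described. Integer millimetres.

translate([0, 0, 400]) cube([333, 319, 32]);
translate([22, 22, 0]) cylinder(h = 400, r = 22);
translate([311, 22, 0]) cylinder(h = 400, r = 22);
translate([22, 297, 0]) cylinder(h = 400, r = 22);
translate([311, 297, 0]) cylinder(h = 400, r = 22);
translate([363, 0, 0]) {
  translate([0, 0, 372]) cube([285, 353, 22]);
  translate([17, 17, 0]) cylinder(h = 372, r = 17);
  translate([268, 17, 0]) cylinder(h = 372, r = 17);
  translate([17, 336, 0]) cylinder(h = 372, r = 17);
  translate([268, 336, 0]) cylinder(h = 372, r = 17);
}
translate([43, 90, 432]) {
  cube([247, 139, 17]);
  translate([0, 0, 17]) cube([247, 17, 305]);
  translate([0, 122, 17]) cube([247, 17, 305]);
  translate([0, 17, 17]) cube([17, 105, 305]);
  translate([230, 17, 17]) cube([17, 105, 305]);
}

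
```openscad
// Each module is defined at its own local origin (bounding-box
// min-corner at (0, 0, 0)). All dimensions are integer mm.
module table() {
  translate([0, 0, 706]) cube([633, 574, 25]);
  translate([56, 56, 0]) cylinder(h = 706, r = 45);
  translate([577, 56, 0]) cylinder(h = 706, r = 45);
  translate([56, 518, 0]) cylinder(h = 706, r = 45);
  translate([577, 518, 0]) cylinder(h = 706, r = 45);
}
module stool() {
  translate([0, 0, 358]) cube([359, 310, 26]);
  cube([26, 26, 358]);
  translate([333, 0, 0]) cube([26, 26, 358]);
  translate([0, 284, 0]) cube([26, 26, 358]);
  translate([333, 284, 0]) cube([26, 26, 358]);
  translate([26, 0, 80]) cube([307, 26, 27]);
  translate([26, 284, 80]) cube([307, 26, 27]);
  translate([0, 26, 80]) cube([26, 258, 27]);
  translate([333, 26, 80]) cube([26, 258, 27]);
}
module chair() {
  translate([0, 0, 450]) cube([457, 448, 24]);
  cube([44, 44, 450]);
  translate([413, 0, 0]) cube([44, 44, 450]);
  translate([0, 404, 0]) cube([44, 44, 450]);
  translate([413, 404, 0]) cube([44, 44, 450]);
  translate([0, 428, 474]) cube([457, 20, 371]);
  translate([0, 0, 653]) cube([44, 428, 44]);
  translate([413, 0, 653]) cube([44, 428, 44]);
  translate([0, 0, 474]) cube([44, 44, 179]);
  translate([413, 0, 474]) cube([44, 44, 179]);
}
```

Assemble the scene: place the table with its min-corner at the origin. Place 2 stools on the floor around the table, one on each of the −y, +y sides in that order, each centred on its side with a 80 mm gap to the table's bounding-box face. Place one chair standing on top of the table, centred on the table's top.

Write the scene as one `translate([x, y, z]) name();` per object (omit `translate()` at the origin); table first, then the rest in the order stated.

table();
translate([137, -390, 0]) stool();
translate([137, 654, 0]) stool();
translate([88, 63, 731]) chair();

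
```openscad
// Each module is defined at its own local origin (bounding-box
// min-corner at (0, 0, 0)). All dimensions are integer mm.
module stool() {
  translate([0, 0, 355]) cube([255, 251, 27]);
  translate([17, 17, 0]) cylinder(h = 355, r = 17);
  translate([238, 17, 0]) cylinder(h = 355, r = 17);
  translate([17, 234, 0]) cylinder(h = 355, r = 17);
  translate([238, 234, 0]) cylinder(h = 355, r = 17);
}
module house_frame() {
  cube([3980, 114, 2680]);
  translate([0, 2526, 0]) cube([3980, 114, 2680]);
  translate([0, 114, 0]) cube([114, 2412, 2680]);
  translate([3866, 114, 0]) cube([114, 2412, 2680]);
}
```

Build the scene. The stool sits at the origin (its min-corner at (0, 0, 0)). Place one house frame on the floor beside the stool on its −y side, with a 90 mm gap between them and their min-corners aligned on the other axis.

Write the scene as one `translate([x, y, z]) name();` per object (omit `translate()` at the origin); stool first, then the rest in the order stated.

stool();
translate([0, -2730, 0]) house_frame();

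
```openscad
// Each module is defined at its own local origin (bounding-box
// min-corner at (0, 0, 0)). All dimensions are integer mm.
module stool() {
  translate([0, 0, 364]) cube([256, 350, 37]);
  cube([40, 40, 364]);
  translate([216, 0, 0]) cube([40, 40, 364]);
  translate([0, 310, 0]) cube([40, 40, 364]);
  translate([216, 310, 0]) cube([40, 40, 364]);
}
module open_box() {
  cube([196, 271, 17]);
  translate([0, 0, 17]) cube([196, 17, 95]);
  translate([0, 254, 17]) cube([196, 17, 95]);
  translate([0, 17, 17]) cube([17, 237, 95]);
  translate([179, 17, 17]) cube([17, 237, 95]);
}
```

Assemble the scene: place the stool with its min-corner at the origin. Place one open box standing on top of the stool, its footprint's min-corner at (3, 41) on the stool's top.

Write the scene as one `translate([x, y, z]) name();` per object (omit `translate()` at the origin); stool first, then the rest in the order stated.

stool();
translate([3, 41, 401]) open_box();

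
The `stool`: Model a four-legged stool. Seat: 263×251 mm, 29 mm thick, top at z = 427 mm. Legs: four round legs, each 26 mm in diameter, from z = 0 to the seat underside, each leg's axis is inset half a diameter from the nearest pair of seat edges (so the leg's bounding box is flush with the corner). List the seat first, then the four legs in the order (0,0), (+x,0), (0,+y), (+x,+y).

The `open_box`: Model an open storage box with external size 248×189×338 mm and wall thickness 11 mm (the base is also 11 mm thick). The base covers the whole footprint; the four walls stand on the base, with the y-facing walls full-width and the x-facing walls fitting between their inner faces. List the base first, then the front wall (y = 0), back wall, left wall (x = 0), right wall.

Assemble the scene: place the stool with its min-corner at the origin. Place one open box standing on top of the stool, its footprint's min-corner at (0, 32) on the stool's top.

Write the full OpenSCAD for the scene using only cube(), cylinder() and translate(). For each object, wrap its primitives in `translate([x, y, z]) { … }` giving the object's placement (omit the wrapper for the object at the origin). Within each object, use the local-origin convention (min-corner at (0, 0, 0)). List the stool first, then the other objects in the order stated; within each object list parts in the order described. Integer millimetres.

translate([0, 0, 398]) cube([263, 251, 29]);
translate([13, 13, 0]) cylinder(h = 398, r = 13);
translate([250, 13, 0]) cylinder(h = 398, r = 13);
translate([13, 238, 0]) cylinder(h = 398, r = 13);
translate([250, 238, 0]) cylinder(h = 398, r = 13);
translate([0, 32, 427]) {
  cube([248, 189, 11]);
  translate([0, 0, 11]) cube([248, 11, 327]);
  translate([0, 178, 11]) cube([248, 11, 327]);
  translate([0, 11, 11]) cube([11, 167, 327]);
  translate([237, 11, 11]) cube([11, 167, 327]);
}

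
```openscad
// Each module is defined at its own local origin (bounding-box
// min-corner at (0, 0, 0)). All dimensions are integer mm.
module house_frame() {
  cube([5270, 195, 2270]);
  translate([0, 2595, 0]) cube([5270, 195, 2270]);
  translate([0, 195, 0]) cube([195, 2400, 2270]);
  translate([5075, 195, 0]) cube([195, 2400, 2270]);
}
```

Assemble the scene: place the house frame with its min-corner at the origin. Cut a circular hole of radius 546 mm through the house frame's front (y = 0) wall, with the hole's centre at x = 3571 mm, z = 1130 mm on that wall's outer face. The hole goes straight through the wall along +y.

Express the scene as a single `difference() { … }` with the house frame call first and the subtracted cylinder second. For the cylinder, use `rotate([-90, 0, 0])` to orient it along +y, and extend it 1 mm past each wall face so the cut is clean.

difference() {
  house_frame();
  translate([3571, -1, 1130]) rotate([-90, 0, 0]) cylinder(h = 197, r = 546);
}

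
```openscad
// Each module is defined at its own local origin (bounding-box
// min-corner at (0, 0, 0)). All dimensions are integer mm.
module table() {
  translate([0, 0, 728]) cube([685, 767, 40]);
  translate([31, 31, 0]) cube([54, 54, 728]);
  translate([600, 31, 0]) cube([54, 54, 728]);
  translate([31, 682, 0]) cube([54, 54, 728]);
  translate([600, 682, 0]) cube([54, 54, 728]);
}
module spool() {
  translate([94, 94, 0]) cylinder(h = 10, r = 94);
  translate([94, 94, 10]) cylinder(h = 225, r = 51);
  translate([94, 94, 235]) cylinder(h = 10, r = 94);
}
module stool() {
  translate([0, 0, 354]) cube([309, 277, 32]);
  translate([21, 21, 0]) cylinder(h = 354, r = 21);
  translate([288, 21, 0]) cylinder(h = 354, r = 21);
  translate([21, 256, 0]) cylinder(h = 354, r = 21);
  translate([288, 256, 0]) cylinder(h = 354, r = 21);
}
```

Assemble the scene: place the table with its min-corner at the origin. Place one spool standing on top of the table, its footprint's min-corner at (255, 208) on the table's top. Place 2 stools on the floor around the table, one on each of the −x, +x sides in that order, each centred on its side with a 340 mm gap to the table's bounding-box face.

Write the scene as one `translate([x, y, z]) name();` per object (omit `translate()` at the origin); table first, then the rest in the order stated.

table();
translate([255, 208, 768]) spool();
translate([-649, 245, 0]) stool();
translate([1025, 245, 0]) stool();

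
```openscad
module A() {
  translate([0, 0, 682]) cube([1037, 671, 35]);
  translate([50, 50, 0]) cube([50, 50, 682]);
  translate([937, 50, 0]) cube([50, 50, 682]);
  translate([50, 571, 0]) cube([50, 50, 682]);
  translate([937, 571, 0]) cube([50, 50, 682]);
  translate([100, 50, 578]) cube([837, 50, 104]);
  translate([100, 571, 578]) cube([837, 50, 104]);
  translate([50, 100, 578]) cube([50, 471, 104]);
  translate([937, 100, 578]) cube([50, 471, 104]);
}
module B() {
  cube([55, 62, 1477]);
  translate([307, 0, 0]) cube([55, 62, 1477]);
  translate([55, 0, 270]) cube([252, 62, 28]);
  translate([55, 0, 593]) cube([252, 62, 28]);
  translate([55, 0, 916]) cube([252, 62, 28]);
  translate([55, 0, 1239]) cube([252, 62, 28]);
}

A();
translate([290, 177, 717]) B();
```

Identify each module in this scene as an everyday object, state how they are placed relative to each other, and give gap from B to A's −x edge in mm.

The ladder's min-x is at 290; the table's min-x is 0; gap = 290 mm.

A is a table. B is a ladder. The ladder is on top of the table. The gap from the ladder to the table's −x edge is 290 mm.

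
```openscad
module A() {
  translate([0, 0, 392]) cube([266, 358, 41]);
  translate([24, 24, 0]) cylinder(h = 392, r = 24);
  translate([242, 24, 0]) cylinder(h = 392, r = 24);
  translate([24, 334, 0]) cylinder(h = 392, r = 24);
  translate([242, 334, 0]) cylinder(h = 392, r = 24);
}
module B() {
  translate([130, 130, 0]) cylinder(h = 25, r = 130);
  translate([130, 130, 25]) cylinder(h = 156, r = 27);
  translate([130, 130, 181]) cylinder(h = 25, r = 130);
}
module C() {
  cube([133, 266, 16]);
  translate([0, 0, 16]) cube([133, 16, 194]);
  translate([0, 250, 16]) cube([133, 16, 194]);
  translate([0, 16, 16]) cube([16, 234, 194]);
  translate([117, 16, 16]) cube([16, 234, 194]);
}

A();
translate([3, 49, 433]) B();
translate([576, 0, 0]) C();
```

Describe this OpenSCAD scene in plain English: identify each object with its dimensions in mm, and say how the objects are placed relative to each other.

A is a four-legged stool. The seat is 266×358 mm, 41 mm thick, top at z = 433 mm. It stands on four round legs, each 48 mm in diameter, from z = 0 to the seat underside, each leg's axis is inset half a diameter from the nearest pair of seat edges (so the leg's bounding box is flush with the corner).

B is a spool: two coaxial disc flanges of radius 130 mm and thickness 25 mm, joined by a core cylinder of radius 27 mm and height 156 mm. The lower flange rests on z = 0 and the three cylinders share a vertical axis.

C is an open storage box with external size 133×266×210 mm and wall thickness 16 mm (the base is also 16 mm thick). The base covers the whole footprint; the four walls stand on the base, with the y-facing walls full-width and the x-facing walls fitting between their inner faces.

The spool is on top of the stool, centred. The open box is on the floor beside the stool on its +x side.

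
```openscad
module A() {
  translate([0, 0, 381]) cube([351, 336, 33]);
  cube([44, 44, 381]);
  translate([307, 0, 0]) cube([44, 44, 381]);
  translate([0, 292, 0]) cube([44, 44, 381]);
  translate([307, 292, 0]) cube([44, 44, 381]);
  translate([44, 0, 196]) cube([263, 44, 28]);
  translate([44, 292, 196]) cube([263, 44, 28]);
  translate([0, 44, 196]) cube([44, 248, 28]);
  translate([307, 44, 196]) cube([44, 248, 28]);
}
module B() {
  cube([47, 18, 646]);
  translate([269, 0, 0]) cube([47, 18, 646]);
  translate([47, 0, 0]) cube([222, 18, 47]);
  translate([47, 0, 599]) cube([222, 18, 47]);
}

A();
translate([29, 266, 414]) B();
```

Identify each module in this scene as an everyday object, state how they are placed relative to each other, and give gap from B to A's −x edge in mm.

The picture frame's min-x is at 29; the stool's min-x is 0; gap = 29 mm.

A is a stool. B is a picture frame. The picture frame is on top of the stool. The gap from the picture frame to the stool's −x edge is 29 mm.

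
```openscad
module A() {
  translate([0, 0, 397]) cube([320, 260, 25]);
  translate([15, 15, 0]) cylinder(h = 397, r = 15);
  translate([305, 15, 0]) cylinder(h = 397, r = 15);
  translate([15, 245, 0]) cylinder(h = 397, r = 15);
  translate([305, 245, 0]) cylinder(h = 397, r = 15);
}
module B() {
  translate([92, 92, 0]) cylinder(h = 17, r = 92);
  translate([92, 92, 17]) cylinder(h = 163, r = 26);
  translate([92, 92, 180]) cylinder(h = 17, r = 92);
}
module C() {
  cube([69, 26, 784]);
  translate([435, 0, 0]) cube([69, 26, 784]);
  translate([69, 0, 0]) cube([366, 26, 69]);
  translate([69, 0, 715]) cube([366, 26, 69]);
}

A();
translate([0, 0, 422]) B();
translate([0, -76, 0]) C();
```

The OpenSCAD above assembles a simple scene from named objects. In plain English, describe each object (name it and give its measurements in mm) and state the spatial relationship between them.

A is a four-legged stool. The seat is 320×260 mm, 25 mm thick, top at z = 422 mm. It stands on four round legs, each 30 mm in diameter, from z = 0 to the seat underside, each leg's axis is inset half a diameter from the nearest pair of seat edges (so the leg's bounding box is flush with the corner).

B is a spool: two coaxial disc flanges of radius 92 mm and thickness 17 mm, joined by a core cylinder of radius 26 mm and height 163 mm. The lower flange rests on z = 0 and the three cylinders share a vertical axis.

C is a rectangular picture frame lying in the x–z plane (depth along y). The opening is 366 mm wide (x) by 646 mm tall (z), surrounded by a border 69 mm wide on all four sides. The frame is 26 mm deep and is made of two full-height vertical stiles with two horizontal rails fitted between them.

The spool is on top of the stool. The picture frame is on the floor beside the stool on its −y side.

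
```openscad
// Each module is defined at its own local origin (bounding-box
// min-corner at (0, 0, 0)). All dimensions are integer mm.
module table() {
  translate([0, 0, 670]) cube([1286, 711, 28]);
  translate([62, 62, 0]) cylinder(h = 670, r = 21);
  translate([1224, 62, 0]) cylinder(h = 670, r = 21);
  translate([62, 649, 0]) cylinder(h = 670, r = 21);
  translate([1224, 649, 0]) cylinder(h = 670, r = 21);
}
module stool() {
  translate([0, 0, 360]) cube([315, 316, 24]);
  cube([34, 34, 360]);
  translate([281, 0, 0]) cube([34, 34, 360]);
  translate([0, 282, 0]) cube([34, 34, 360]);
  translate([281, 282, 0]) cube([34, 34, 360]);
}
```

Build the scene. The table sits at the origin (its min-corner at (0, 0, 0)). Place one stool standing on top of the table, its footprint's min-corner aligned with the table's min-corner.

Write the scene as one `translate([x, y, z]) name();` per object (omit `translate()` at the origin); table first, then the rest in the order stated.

table();
translate([0, 0, 698]) stool();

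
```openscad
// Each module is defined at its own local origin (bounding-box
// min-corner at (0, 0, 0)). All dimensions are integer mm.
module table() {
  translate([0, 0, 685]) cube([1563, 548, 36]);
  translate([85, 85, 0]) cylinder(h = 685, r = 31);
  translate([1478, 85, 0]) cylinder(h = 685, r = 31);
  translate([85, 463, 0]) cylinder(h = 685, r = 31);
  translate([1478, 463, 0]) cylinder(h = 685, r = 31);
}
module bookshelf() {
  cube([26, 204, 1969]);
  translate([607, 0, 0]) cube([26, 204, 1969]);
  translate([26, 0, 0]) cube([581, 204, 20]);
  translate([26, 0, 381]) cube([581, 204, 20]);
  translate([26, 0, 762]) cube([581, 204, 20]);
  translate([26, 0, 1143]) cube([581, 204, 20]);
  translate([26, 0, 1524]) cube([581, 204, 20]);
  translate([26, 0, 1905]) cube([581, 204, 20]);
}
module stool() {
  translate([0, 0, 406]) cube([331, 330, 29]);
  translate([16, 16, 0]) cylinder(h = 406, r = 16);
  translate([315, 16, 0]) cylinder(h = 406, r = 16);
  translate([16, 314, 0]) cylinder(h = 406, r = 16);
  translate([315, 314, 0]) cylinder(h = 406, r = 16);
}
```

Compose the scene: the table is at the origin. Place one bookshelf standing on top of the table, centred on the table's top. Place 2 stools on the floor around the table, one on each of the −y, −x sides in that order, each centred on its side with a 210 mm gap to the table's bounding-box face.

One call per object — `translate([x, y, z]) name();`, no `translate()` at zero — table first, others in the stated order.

table();
translate([465, 172, 721]) bookshelf();
translate([616, -540, 0]) stool();
translate([-541, 109, 0]) stool();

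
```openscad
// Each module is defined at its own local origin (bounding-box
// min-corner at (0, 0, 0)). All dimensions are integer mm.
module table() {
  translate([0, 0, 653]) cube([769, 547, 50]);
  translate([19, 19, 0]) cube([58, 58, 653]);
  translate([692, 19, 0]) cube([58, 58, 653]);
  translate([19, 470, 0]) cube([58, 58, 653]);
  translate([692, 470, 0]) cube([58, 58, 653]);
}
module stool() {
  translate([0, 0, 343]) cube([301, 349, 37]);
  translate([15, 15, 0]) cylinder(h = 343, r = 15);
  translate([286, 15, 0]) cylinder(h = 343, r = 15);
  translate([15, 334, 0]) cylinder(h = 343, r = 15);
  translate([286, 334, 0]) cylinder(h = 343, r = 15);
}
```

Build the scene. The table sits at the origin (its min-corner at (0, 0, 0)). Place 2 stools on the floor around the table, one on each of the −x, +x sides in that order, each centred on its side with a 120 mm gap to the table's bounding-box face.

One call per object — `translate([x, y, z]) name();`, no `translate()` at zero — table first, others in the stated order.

table();
translate([-421, 99, 0]) stool();
translate([889, 99, 0]) stool();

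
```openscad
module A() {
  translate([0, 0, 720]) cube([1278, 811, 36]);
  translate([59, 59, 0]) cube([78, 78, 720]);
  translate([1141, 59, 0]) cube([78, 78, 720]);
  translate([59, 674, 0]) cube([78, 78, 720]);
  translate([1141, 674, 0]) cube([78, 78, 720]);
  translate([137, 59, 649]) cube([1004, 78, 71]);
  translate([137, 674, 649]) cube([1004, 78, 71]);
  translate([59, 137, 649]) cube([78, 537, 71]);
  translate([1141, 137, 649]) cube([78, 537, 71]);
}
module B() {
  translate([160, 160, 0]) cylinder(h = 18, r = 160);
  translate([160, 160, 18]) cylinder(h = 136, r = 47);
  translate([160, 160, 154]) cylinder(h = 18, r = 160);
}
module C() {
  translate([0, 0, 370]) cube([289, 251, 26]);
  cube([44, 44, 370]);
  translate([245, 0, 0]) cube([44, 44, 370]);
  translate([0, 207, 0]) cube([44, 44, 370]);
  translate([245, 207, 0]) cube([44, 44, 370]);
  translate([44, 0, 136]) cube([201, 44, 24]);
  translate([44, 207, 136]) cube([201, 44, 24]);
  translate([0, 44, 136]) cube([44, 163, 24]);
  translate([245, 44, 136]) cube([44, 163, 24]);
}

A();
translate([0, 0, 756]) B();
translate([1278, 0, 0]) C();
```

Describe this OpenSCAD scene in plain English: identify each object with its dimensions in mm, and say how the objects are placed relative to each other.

A is a table with a 1278×811 mm rectangular top, 36 mm thick, top surface at z = 756 mm, supported by four 78×78 mm square legs, each inset 59 mm from the nearest pair of top edges, running from the floor. Four apron rails, 78 mm thick and 71 mm tall, run between adjacent legs with their top edges flush with the underside of the top and their outer faces flush with the legs' outer faces.

B is a spool: two coaxial disc flanges of radius 160 mm and thickness 18 mm, joined by a core cylinder of radius 47 mm and height 136 mm. The lower flange rests on z = 0 and the three cylinders share a vertical axis.

C is a four-legged stool. The seat is 289×251 mm, 26 mm thick, top at z = 396 mm. It stands on four square legs, each 44×44 mm in cross-section, from z = 0 to the seat underside, each flush with a corner of the seat. Four stretchers, 44 mm wide and 24 mm tall, connect adjacent legs with their undersides at z = 136 mm, each running between the inner faces of the legs it joins and aligned with the legs' outer faces on the other axis.

The spool is on top of the table. The stool is against the table's +x side, with their −y faces flush.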